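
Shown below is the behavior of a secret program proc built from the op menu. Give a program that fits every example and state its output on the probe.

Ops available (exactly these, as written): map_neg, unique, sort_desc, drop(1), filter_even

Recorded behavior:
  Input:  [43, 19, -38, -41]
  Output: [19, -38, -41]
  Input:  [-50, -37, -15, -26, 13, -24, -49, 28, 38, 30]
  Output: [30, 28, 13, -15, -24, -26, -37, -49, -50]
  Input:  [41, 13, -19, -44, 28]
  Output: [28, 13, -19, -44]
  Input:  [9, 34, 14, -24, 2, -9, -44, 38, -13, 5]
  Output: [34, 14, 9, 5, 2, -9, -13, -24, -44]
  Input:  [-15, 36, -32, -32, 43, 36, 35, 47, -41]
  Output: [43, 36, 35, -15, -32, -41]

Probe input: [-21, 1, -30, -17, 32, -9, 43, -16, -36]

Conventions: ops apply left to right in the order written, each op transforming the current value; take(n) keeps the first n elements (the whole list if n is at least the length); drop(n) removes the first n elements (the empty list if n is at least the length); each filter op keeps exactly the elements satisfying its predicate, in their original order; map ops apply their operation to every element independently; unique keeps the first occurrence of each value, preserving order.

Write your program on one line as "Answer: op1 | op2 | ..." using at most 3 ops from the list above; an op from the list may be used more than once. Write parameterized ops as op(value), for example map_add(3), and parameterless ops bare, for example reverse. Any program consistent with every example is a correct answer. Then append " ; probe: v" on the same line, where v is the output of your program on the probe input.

unique | sort_desc | drop(1) ; probe: [32, 1, -9, -16, -17, -21, -30, -36]

Check, running the answer program on each example:
  [43, 19, -38, -41] -> [43, 19, -38, -41] -> [43, 19, -38, -41] -> [19, -38, -41]
  [-50, -37, -15, -26, 13, -24, -49, 28, 38, 30] -> [-50, -37, -15, -26, 13, -24, -49, 28, 38, 30] -> [38, 30, 28, 13, -15, -24, -26, -37, -49, -50] -> [30, 28, 13, -15, -24, -26, -37, -49, -50]
  [41, 13, -19, -44, 28] -> [41, 13, -19, -44, 28] -> [41, 28, 13, -19, -44] -> [28, 13, -19, -44]
  [9, 34, 14, -24, 2, -9, -44, 38, -13, 5] -> [9, 34, 14, -24, 2, -9, -44, 38, -13, 5] -> [38, 34, 14, 9, 5, 2, -9, -13, -24, -44] -> [34, 14, 9, 5, 2, -9, -13, -24, -44]
  [-15, 36, -32, -32, 43, 36, 35, 47, -41] -> [-15, 36, -32, 43, 35, 47, -41] -> [47, 43, 36, 35, -15, -32, -41] -> [43, 36, 35, -15, -32, -41]
  probe: [-21, 1, -30, -17, 32, -9, 43, -16, -36] -> [-21, 1, -30, -17, 32, -9, 43, -16, -36] -> [43, 32, 1, -9, -16, -17, -21, -30, -36] -> [32, 1, -9, -16, -17, -21, -30, -36]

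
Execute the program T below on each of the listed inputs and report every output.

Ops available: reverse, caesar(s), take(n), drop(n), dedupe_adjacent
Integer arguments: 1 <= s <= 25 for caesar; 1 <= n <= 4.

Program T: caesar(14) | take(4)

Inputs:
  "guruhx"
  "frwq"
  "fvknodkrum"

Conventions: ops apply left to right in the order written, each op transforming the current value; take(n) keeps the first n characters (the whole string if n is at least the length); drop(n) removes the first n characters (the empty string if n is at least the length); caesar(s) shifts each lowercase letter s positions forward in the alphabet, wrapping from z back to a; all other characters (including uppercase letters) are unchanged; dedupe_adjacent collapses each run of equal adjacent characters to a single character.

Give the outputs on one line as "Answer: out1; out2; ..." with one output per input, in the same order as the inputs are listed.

Execution, op by op:
  "guruhx" -> "uifivl" -> "uifi"
  "frwq" -> "tfke" -> "tfke"
  "fvknodkrum" -> "tjybcryfia" -> "tjyb"

"uifi"; "tfke"; "tjyb"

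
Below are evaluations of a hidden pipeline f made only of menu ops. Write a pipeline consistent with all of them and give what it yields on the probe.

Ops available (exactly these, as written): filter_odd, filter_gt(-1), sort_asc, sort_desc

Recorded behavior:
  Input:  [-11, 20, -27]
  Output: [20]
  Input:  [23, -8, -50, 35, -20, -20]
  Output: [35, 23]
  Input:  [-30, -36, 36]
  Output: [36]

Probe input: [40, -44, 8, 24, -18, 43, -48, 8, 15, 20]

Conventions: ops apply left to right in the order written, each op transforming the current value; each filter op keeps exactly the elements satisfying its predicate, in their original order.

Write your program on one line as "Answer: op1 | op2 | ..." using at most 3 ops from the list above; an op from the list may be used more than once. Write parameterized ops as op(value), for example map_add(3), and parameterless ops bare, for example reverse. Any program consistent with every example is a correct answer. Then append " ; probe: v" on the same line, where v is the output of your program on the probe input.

filter_gt(-1) | sort_desc ; probe: [43, 40, 24, 20, 15, 8, 8]

Check, running the answer program on each example:
  [-11, 20, -27] -> [20] -> [20]
  [23, -8, -50, 35, -20, -20] -> [23, 35] -> [35, 23]
  [-30, -36, 36] -> [36] -> [36]
  probe: [40, -44, 8, 24, -18, 43, -48, 8, 15, 20] -> [40, 8, 24, 43, 8, 15, 20] -> [43, 40, 24, 20, 15, 8, 8]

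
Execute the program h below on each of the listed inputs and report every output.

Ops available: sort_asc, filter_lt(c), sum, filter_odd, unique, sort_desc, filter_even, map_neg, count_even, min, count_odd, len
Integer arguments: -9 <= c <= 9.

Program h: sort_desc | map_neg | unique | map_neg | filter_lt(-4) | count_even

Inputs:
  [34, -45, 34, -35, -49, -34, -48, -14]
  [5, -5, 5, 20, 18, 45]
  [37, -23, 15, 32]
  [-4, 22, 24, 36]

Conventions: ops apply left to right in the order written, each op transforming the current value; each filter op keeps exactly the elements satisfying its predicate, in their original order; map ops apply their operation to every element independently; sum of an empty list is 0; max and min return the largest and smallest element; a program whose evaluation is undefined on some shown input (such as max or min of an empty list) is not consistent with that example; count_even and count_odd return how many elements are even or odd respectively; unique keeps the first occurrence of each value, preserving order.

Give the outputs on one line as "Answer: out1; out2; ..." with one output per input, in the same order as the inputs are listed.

3; 0; 0; 0

Execution, op by op:
  [34, -45, 34, -35, -49, -34, -48, -14] -> [34, 34, -14, -34, -35, -45, -48, -49] -> [-34, -34, 14, 34, 35, 45, 48, 49] -> [-34, 14, 34, 35, 45, 48, 49] -> [34, -14, -34, -35, -45, -48, -49] -> [-14, -34, -35, -45, -48, -49] -> 3
  [5, -5, 5, 20, 18, 45] -> [45, 20, 18, 5, 5, -5] -> [-45, -20, -18, -5, -5, 5] -> [-45, -20, -18, -5, 5] -> [45, 20, 18, 5, -5] -> [-5] -> 0
  [37, -23, 15, 32] -> [37, 32, 15, -23] -> [-37, -32, -15, 23] -> [-37, -32, -15, 23] -> [37, 32, 15, -23] -> [-23] -> 0
  [-4, 22, 24, 36] -> [36, 24, 22, -4] -> [-36, -24, -22, 4] -> [-36, -24, -22, 4] -> [36, 24, 22, -4] -> [] -> 0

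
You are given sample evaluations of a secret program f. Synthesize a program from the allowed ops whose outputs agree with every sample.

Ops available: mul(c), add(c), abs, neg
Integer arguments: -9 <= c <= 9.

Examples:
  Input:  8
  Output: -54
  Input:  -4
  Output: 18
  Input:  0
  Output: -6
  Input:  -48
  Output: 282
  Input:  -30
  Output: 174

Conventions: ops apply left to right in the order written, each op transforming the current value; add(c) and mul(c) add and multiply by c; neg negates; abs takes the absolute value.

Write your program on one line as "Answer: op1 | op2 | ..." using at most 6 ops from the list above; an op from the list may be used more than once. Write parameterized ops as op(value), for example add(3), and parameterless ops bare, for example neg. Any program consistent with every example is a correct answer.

mul(-6) | neg | add(2) | neg | add(-4)

Check, running the answer program on each example:
  8 -> -48 -> 48 -> 50 -> -50 -> -54
  -4 -> 24 -> -24 -> -22 -> 22 -> 18
  0 -> 0 -> 0 -> 2 -> -2 -> -6
  -48 -> 288 -> -288 -> -286 -> 286 -> 282
  -30 -> 180 -> -180 -> -178 -> 178 -> 174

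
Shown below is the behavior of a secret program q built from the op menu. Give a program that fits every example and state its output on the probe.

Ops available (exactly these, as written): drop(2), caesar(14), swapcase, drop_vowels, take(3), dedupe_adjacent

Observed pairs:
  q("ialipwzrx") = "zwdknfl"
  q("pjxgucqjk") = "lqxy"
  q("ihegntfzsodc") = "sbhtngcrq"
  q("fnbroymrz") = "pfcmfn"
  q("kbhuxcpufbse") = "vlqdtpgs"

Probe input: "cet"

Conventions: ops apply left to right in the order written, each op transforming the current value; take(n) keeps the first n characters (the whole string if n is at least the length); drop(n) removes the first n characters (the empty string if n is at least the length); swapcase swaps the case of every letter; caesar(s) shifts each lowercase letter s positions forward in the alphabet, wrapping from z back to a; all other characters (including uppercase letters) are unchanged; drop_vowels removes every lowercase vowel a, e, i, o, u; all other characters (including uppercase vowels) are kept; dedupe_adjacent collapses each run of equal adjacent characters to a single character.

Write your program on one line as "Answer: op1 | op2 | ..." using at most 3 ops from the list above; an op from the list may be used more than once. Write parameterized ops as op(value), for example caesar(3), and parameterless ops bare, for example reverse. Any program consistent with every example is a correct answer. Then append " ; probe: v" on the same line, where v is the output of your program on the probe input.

caesar(14) | drop(2) | drop_vowels ; probe: "h"

Check, running the answer program on each example:
  "ialipwzrx" -> "wozwdknfl" -> "zwdknfl" -> "zwdknfl"
  "pjxgucqjk" -> "dxluiqexy" -> "luiqexy" -> "lqxy"
  "ihegntfzsodc" -> "wvsubhtngcrq" -> "subhtngcrq" -> "sbhtngcrq"
  "fnbroymrz" -> "tbpfcmafn" -> "pfcmafn" -> "pfcmfn"
  "kbhuxcpufbse" -> "ypvilqditpgs" -> "vilqditpgs" -> "vlqdtpgs"
  probe: "cet" -> "qsh" -> "h" -> "h"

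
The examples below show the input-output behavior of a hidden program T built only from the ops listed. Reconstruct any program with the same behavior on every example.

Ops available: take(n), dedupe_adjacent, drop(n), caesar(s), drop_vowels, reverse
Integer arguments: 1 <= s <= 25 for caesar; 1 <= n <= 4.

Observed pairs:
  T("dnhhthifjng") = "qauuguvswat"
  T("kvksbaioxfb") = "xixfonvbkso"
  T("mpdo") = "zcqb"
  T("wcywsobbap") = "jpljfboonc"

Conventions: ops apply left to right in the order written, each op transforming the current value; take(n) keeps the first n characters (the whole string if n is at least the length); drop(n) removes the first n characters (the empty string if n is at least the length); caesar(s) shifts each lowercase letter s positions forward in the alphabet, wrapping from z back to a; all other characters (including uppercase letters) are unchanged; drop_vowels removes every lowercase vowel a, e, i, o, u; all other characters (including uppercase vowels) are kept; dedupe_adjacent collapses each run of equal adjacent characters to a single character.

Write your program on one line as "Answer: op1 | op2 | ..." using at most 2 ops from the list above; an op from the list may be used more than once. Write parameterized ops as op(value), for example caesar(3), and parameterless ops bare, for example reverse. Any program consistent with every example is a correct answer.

caesar(20) | caesar(19)

Check, running the answer program on each example:
  "dnhhthifjng" -> "xhbbnbczdha" -> "qauuguvswat"
  "kvksbaioxfb" -> "epemvucirzv" -> "xixfonvbkso"
  "mpdo" -> "gjxi" -> "zcqb"
  "wcywsobbap" -> "qwsqmivvuj" -> "jpljfboonc"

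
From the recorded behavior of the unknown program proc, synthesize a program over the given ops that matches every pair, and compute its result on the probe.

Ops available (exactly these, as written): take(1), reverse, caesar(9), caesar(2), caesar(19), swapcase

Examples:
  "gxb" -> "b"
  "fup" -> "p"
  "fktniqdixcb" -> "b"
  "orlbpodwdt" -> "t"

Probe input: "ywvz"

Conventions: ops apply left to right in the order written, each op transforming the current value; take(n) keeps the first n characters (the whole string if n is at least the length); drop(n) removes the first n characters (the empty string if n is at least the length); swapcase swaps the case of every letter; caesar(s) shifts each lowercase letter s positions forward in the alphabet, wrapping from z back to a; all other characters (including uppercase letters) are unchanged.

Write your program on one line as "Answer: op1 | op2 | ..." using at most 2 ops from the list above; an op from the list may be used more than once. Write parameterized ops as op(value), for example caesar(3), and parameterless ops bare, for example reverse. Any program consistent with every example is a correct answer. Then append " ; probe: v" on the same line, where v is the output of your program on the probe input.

reverse | take(1) ; probe: "z"

Check, running the answer program on each example:
  "gxb" -> "bxg" -> "b"
  "fup" -> "puf" -> "p"
  "fktniqdixcb" -> "bcxidqintkf" -> "b"
  "orlbpodwdt" -> "tdwdopblro" -> "t"
  probe: "ywvz" -> "zvwy" -> "z"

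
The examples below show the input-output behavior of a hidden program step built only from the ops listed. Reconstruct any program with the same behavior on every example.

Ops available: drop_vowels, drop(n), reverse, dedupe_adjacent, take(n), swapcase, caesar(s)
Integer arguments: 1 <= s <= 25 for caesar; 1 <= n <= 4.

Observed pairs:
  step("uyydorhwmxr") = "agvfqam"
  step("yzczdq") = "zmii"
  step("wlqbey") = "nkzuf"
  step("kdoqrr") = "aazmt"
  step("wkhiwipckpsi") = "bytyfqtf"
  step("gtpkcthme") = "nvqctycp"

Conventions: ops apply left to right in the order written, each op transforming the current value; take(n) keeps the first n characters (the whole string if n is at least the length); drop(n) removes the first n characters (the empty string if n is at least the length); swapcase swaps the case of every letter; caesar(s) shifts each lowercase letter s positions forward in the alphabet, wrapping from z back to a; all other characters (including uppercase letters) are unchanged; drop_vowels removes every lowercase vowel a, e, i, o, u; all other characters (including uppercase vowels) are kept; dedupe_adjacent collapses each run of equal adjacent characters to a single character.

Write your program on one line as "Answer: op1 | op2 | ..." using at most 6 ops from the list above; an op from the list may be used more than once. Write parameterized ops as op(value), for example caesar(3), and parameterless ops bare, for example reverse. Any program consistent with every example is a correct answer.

caesar(16) | reverse | caesar(16) | drop_vowels | caesar(3)

Check, running the answer program on each example:
  "uyydorhwmxr" -> "kootehxmcnh" -> "hncmxhetook" -> "xdscnxujeea" -> "xdscnxj" -> "agvfqam"
  "yzczdq" -> "opsptg" -> "gtpspo" -> "wjfife" -> "wjff" -> "zmii"
  "wlqbey" -> "mbgruo" -> "ourgbm" -> "ekhwrc" -> "khwrc" -> "nkzuf"
  "kdoqrr" -> "ateghh" -> "hhgeta" -> "xxwujq" -> "xxwjq" -> "aazmt"
  "wkhiwipckpsi" -> "maxymyfsafiy" -> "yifasfymyxam" -> "oyvqivoconqc" -> "yvqvcnqc" -> "bytyfqtf"
  "gtpkcthme" -> "wjfasjxcu" -> "ucxjsafjw" -> "ksnziqvzm" -> "ksnzqvzm" -> "nvqctycp"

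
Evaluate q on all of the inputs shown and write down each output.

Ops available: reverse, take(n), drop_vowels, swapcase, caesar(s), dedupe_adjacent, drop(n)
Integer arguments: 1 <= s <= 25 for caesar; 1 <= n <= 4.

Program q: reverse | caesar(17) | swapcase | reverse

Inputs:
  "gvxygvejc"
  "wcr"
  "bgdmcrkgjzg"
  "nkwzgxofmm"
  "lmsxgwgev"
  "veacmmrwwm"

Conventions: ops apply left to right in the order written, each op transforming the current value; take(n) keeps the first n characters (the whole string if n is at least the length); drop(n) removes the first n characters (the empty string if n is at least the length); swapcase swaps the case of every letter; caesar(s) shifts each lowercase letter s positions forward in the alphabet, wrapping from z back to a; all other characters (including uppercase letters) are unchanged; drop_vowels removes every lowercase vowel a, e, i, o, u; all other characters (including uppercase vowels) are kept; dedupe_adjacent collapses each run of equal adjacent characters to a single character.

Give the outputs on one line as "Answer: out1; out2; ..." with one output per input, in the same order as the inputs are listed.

"XMOPXMVAT"; "NTI"; "SXUDTIBXAQX"; "EBNQXOFWDD"; "CDJOXNXVM"; "MVRTDDINND"

Execution, op by op:
  "gvxygvejc" -> "cjevgyxvg" -> "tavmxpomx" -> "TAVMXPOMX" -> "XMOPXMVAT"
  "wcr" -> "rcw" -> "itn" -> "ITN" -> "NTI"
  "bgdmcrkgjzg" -> "gzjgkrcmdgb" -> "xqaxbitduxs" -> "XQAXBITDUXS" -> "SXUDTIBXAQX"
  "nkwzgxofmm" -> "mmfoxgzwkn" -> "ddwfoxqnbe" -> "DDWFOXQNBE" -> "EBNQXOFWDD"
  "lmsxgwgev" -> "vegwgxsml" -> "mvxnxojdc" -> "MVXNXOJDC" -> "CDJOXNXVM"
  "veacmmrwwm" -> "mwwrmmcaev" -> "dnniddtrvm" -> "DNNIDDTRVM" -> "MVRTDDINND"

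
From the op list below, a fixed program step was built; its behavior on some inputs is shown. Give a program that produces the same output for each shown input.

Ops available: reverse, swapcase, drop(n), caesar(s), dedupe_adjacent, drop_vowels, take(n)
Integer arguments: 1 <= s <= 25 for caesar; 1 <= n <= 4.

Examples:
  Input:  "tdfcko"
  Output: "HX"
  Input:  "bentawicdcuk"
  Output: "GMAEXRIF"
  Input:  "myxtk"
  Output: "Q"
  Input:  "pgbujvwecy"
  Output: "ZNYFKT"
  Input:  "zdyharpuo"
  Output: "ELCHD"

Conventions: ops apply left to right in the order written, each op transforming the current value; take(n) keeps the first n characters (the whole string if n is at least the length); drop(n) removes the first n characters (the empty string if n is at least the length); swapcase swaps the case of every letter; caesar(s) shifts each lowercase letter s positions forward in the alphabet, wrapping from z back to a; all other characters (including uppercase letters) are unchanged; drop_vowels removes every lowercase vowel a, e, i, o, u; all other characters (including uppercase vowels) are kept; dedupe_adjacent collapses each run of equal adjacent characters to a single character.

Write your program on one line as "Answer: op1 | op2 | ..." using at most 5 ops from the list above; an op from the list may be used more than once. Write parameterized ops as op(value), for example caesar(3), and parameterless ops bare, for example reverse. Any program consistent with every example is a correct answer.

reverse | caesar(4) | drop(2) | swapcase | drop(2)

Check, running the answer program on each example:
  "tdfcko" -> "okcfdt" -> "sogjhx" -> "gjhx" -> "GJHX" -> "HX"
  "bentawicdcuk" -> "kucdciwatneb" -> "oyghgmaexrif" -> "ghgmaexrif" -> "GHGMAEXRIF" -> "GMAEXRIF"
  "myxtk" -> "ktxym" -> "oxbcq" -> "bcq" -> "BCQ" -> "Q"
  "pgbujvwecy" -> "ycewvjubgp" -> "cgiaznyfkt" -> "iaznyfkt" -> "IAZNYFKT" -> "ZNYFKT"
  "zdyharpuo" -> "ouprahydz" -> "sytvelchd" -> "tvelchd" -> "TVELCHD" -> "ELCHD"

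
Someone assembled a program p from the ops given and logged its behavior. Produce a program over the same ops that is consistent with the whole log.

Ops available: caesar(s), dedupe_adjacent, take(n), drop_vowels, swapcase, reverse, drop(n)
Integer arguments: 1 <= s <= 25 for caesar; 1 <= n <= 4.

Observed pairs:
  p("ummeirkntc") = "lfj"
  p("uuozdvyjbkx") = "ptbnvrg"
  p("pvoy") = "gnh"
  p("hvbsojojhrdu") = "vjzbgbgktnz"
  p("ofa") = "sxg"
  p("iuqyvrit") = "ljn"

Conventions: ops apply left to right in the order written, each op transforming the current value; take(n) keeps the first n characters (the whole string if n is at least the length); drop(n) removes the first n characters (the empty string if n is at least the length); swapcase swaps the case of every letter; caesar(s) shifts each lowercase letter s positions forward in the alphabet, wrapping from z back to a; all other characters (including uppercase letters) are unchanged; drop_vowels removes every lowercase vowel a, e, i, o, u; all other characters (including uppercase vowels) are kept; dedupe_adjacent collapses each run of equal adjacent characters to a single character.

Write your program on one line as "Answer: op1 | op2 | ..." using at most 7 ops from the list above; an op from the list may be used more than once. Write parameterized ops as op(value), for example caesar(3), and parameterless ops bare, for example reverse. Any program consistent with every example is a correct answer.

caesar(18) | drop_vowels | caesar(18) | drop_vowels | caesar(8) | reverse

Check, running the answer program on each example:
  "ummeirkntc" -> "meewajcflu" -> "mwjcfl" -> "eobuxd" -> "bxd" -> "jfl" -> "lfj"
  "uuozdvyjbkx" -> "mmgrvnqbtcp" -> "mmgrvnqbtcp" -> "eeyjnfitluh" -> "yjnftlh" -> "grvnbtp" -> "ptbnvrg"
  "pvoy" -> "hngq" -> "hngq" -> "zfyi" -> "zfy" -> "hng" -> "gnh"
  "hvbsojojhrdu" -> "zntkgbgbzjvm" -> "zntkgbgbzjvm" -> "rflcytytrbne" -> "rflcytytrbn" -> "zntkgbgbzjv" -> "vjzbgbgktnz"
  "ofa" -> "gxs" -> "gxs" -> "ypk" -> "ypk" -> "gxs" -> "sxg"
  "iuqyvrit" -> "amiqnjal" -> "mqnjl" -> "eifbd" -> "fbd" -> "njl" -> "ljn"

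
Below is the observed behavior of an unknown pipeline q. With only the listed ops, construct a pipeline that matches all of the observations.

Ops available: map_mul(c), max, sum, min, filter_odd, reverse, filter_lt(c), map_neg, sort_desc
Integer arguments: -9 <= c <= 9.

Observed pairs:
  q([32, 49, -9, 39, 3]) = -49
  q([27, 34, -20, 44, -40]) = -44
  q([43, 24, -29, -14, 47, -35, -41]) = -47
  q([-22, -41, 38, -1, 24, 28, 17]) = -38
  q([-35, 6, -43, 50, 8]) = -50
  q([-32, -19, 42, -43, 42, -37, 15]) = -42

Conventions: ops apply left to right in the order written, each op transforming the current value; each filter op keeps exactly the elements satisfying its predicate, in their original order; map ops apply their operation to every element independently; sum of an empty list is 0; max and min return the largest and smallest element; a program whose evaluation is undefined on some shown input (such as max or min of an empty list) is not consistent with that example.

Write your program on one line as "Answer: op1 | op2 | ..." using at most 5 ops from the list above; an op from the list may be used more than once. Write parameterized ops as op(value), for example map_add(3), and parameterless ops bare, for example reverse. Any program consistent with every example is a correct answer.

map_neg | reverse | filter_lt(8) | sort_desc | min

Check, running the answer program on each example:
  [32, 49, -9, 39, 3] -> [-32, -49, 9, -39, -3] -> [-3, -39, 9, -49, -32] -> [-3, -39, -49, -32] -> [-3, -32, -39, -49] -> -49
  [27, 34, -20, 44, -40] -> [-27, -34, 20, -44, 40] -> [40, -44, 20, -34, -27] -> [-44, -34, -27] -> [-27, -34, -44] -> -44
  [43, 24, -29, -14, 47, -35, -41] -> [-43, -24, 29, 14, -47, 35, 41] -> [41, 35, -47, 14, 29, -24, -43] -> [-47, -24, -43] -> [-24, -43, -47] -> -47
  [-22, -41, 38, -1, 24, 28, 17] -> [22, 41, -38, 1, -24, -28, -17] -> [-17, -28, -24, 1, -38, 41, 22] -> [-17, -28, -24, 1, -38] -> [1, -17, -24, -28, -38] -> -38
  [-35, 6, -43, 50, 8] -> [35, -6, 43, -50, -8] -> [-8, -50, 43, -6, 35] -> [-8, -50, -6] -> [-6, -8, -50] -> -50
  [-32, -19, 42, -43, 42, -37, 15] -> [32, 19, -42, 43, -42, 37, -15] -> [-15, 37, -42, 43, -42, 19, 32] -> [-15, -42, -42] -> [-15, -42, -42] -> -42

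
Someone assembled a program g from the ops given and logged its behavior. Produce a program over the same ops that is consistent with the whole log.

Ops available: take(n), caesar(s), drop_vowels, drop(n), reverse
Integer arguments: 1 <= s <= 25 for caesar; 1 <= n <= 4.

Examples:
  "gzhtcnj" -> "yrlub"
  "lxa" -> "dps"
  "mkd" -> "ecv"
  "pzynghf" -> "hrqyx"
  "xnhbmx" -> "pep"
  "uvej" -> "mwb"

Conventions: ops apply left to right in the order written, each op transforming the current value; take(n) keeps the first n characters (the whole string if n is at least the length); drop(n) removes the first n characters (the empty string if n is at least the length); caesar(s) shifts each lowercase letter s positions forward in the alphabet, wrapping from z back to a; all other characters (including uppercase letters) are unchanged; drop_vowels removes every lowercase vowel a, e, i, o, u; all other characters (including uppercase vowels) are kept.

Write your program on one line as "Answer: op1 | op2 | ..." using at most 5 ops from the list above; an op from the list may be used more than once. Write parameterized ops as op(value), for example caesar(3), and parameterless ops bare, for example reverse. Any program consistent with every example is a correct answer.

caesar(13) | drop_vowels | reverse | caesar(5) | reverse

Check, running the answer program on each example:
  "gzhtcnj" -> "tmugpaw" -> "tmgpw" -> "wpgmt" -> "bulry" -> "yrlub"
  "lxa" -> "ykn" -> "ykn" -> "nky" -> "spd" -> "dps"
  "mkd" -> "zxq" -> "zxq" -> "qxz" -> "vce" -> "ecv"
  "pzynghf" -> "cmlatus" -> "cmlts" -> "stlmc" -> "xyqrh" -> "hrqyx"
  "xnhbmx" -> "kauozk" -> "kzk" -> "kzk" -> "pep" -> "pep"
  "uvej" -> "hirw" -> "hrw" -> "wrh" -> "bwm" -> "mwb"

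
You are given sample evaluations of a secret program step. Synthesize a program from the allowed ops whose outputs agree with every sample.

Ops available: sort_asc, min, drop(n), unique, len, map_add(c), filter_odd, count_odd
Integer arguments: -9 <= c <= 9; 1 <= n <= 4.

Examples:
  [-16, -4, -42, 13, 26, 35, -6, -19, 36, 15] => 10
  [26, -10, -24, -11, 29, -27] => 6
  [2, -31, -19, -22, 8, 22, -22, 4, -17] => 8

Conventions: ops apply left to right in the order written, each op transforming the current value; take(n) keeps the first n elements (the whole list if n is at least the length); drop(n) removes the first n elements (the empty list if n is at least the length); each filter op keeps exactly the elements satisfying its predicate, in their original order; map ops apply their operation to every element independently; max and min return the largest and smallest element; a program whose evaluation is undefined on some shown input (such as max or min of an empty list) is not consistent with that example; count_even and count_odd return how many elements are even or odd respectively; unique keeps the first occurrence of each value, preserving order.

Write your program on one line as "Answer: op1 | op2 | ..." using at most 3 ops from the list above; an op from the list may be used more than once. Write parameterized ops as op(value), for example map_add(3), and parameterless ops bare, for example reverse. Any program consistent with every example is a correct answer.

unique | len

Check, running the answer program on each example:
  [-16, -4, -42, 13, 26, 35, -6, -19, 36, 15] -> [-16, -4, -42, 13, 26, 35, -6, -19, 36, 15] -> 10
  [26, -10, -24, -11, 29, -27] -> [26, -10, -24, -11, 29, -27] -> 6
  [2, -31, -19, -22, 8, 22, -22, 4, -17] -> [2, -31, -19, -22, 8, 22, 4, -17] -> 8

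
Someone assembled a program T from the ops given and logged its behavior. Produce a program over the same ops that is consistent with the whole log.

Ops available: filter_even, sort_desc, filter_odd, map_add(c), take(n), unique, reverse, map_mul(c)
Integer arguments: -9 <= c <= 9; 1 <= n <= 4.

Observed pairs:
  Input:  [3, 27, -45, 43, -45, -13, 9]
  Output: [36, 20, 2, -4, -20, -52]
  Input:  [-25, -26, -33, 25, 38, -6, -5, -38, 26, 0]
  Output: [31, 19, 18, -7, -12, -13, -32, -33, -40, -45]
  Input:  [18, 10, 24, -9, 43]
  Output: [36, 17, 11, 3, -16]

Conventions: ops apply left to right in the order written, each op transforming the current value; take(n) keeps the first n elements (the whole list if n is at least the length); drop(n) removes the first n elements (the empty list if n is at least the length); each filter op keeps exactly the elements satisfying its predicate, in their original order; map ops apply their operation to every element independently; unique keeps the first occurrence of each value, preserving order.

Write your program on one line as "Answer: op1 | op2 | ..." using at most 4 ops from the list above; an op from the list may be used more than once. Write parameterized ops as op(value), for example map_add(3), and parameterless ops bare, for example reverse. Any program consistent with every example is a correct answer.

map_add(2) | sort_desc | unique | map_add(-9)

Check, running the answer program on each example:
  [3, 27, -45, 43, -45, -13, 9] -> [5, 29, -43, 45, -43, -11, 11] -> [45, 29, 11, 5, -11, -43, -43] -> [45, 29, 11, 5, -11, -43] -> [36, 20, 2, -4, -20, -52]
  [-25, -26, -33, 25, 38, -6, -5, -38, 26, 0] -> [-23, -24, -31, 27, 40, -4, -3, -36, 28, 2] -> [40, 28, 27, 2, -3, -4, -23, -24, -31, -36] -> [40, 28, 27, 2, -3, -4, -23, -24, -31, -36] -> [31, 19, 18, -7, -12, -13, -32, -33, -40, -45]
  [18, 10, 24, -9, 43] -> [20, 12, 26, -7, 45] -> [45, 26, 20, 12, -7] -> [45, 26, 20, 12, -7] -> [36, 17, 11, 3, -16]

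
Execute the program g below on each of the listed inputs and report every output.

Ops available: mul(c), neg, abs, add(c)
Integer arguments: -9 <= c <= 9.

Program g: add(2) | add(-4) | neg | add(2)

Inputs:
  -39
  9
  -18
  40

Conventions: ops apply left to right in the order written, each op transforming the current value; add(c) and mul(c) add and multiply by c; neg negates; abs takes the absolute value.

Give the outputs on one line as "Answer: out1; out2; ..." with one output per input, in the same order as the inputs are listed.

Execution, op by op:
  -39 -> -37 -> -41 -> 41 -> 43
  9 -> 11 -> 7 -> -7 -> -5
  -18 -> -16 -> -20 -> 20 -> 22
  40 -> 42 -> 38 -> -38 -> -36

43; -5; 22; -36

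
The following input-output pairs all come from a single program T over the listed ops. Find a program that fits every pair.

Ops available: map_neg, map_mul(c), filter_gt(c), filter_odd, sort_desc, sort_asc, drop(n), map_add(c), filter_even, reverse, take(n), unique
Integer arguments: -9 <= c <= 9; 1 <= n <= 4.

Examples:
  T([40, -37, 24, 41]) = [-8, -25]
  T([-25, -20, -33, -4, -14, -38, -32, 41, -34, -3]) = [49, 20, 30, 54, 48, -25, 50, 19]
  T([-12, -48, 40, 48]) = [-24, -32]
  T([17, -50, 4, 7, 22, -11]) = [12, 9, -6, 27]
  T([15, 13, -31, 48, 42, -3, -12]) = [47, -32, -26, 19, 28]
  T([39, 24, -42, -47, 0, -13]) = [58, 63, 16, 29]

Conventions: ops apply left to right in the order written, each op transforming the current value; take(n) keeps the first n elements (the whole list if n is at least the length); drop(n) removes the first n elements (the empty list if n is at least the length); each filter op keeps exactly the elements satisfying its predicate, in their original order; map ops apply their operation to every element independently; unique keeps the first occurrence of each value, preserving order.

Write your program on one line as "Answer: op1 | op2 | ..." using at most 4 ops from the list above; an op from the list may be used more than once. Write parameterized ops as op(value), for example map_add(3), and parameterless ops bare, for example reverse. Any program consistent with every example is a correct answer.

map_neg | drop(2) | map_add(7) | map_add(9)

Check, running the answer program on each example:
  [40, -37, 24, 41] -> [-40, 37, -24, -41] -> [-24, -41] -> [-17, -34] -> [-8, -25]
  [-25, -20, -33, -4, -14, -38, -32, 41, -34, -3] -> [25, 20, 33, 4, 14, 38, 32, -41, 34, 3] -> [33, 4, 14, 38, 32, -41, 34, 3] -> [40, 11, 21, 45, 39, -34, 41, 10] -> [49, 20, 30, 54, 48, -25, 50, 19]
  [-12, -48, 40, 48] -> [12, 48, -40, -48] -> [-40, -48] -> [-33, -41] -> [-24, -32]
  [17, -50, 4, 7, 22, -11] -> [-17, 50, -4, -7, -22, 11] -> [-4, -7, -22, 11] -> [3, 0, -15, 18] -> [12, 9, -6, 27]
  [15, 13, -31, 48, 42, -3, -12] -> [-15, -13, 31, -48, -42, 3, 12] -> [31, -48, -42, 3, 12] -> [38, -41, -35, 10, 19] -> [47, -32, -26, 19, 28]
  [39, 24, -42, -47, 0, -13] -> [-39, -24, 42, 47, 0, 13] -> [42, 47, 0, 13] -> [49, 54, 7, 20] -> [58, 63, 16, 29]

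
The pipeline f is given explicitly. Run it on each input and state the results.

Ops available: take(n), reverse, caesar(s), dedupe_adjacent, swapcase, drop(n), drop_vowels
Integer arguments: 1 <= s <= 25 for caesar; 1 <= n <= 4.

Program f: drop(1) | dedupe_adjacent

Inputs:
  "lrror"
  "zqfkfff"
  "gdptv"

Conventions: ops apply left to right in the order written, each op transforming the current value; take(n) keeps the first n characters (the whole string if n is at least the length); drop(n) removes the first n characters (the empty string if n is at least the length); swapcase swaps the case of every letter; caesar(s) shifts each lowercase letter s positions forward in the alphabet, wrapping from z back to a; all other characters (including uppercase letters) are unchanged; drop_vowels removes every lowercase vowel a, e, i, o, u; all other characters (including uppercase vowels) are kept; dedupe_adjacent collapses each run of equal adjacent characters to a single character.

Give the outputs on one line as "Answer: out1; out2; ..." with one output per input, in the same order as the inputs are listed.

Execution, op by op:
  "lrror" -> "rror" -> "ror"
  "zqfkfff" -> "qfkfff" -> "qfkf"
  "gdptv" -> "dptv" -> "dptv"

"ror"; "qfkf"; "dptv"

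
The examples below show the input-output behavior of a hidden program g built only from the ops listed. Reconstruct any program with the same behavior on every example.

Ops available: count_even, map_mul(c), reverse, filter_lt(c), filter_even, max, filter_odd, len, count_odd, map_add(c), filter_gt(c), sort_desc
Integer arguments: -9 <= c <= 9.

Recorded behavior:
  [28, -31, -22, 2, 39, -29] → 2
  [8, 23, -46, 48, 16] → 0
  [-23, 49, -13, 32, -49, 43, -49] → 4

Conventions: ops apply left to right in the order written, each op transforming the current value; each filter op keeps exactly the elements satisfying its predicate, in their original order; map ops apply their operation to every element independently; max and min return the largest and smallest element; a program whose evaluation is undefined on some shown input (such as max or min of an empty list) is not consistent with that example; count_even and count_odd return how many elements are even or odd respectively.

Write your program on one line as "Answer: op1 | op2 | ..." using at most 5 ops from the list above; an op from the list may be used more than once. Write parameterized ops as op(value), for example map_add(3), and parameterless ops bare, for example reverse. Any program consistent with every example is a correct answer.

filter_odd | map_add(5) | filter_lt(-2) | len

Check, running the answer program on each example:
  [28, -31, -22, 2, 39, -29] -> [-31, 39, -29] -> [-26, 44, -24] -> [-26, -24] -> 2
  [8, 23, -46, 48, 16] -> [23] -> [28] -> [] -> 0
  [-23, 49, -13, 32, -49, 43, -49] -> [-23, 49, -13, -49, 43, -49] -> [-18, 54, -8, -44, 48, -44] -> [-18, -8, -44, -44] -> 4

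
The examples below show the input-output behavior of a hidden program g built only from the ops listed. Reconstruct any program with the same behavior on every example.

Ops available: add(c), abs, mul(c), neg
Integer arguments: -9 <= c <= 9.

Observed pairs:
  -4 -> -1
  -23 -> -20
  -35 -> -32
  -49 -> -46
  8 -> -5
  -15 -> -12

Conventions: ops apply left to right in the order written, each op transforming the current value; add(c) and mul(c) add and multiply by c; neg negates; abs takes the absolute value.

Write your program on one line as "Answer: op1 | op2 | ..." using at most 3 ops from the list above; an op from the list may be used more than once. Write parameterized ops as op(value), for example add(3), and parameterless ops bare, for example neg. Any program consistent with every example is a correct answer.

abs | add(-3) | neg

Check, running the answer program on each example:
  -4 -> 4 -> 1 -> -1
  -23 -> 23 -> 20 -> -20
  -35 -> 35 -> 32 -> -32
  -49 -> 49 -> 46 -> -46
  8 -> 8 -> 5 -> -5
  -15 -> 15 -> 12 -> -12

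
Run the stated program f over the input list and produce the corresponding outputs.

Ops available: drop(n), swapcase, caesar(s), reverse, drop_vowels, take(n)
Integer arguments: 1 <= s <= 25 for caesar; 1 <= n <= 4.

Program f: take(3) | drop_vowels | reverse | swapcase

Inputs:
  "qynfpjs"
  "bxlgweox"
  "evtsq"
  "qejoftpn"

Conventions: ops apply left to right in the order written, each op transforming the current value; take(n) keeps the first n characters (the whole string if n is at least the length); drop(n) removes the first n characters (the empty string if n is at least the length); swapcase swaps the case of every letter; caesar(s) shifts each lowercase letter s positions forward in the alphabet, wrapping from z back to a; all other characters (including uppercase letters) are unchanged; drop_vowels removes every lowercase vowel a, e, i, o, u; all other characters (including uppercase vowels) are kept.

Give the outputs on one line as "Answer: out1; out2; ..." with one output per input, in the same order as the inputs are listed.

Execution, op by op:
  "qynfpjs" -> "qyn" -> "qyn" -> "nyq" -> "NYQ"
  "bxlgweox" -> "bxl" -> "bxl" -> "lxb" -> "LXB"
  "evtsq" -> "evt" -> "vt" -> "tv" -> "TV"
  "qejoftpn" -> "qej" -> "qj" -> "jq" -> "JQ"

"NYQ"; "LXB"; "TV"; "JQ"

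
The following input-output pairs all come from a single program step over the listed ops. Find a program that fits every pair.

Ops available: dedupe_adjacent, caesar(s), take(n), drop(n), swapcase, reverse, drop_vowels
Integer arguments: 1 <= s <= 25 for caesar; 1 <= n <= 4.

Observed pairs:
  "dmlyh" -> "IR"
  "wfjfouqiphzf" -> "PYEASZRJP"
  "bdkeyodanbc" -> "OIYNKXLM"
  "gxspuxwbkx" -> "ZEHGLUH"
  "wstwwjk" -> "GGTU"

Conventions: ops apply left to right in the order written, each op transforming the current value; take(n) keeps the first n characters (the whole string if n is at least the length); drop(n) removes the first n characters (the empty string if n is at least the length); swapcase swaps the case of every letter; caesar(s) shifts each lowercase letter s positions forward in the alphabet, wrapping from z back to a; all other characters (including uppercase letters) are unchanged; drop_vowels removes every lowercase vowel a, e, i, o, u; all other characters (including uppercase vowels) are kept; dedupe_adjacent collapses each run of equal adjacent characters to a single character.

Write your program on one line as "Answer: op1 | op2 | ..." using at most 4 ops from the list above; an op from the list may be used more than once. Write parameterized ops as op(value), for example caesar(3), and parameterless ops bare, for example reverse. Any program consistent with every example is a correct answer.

caesar(10) | drop(3) | swapcase

Check, running the answer program on each example:
  "dmlyh" -> "nwvir" -> "ir" -> "IR"
  "wfjfouqiphzf" -> "gptpyeaszrjp" -> "pyeaszrjp" -> "PYEASZRJP"
  "bdkeyodanbc" -> "lnuoiynkxlm" -> "oiynkxlm" -> "OIYNKXLM"
  "gxspuxwbkx" -> "qhczehgluh" -> "zehgluh" -> "ZEHGLUH"
  "wstwwjk" -> "gcdggtu" -> "ggtu" -> "GGTU"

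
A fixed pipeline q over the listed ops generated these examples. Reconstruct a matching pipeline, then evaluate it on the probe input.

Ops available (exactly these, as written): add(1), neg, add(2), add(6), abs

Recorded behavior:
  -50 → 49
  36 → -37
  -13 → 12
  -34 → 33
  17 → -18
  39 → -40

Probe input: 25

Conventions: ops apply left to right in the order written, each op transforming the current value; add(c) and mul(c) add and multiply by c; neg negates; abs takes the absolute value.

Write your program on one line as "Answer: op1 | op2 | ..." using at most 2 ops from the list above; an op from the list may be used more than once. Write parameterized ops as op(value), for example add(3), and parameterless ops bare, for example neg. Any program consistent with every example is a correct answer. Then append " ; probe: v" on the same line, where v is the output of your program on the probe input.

add(1) | neg ; probe: -26

Check, running the answer program on each example:
  -50 -> -49 -> 49
  36 -> 37 -> -37
  -13 -> -12 -> 12
  -34 -> -33 -> 33
  17 -> 18 -> -18
  39 -> 40 -> -40
  probe: 25 -> 26 -> -26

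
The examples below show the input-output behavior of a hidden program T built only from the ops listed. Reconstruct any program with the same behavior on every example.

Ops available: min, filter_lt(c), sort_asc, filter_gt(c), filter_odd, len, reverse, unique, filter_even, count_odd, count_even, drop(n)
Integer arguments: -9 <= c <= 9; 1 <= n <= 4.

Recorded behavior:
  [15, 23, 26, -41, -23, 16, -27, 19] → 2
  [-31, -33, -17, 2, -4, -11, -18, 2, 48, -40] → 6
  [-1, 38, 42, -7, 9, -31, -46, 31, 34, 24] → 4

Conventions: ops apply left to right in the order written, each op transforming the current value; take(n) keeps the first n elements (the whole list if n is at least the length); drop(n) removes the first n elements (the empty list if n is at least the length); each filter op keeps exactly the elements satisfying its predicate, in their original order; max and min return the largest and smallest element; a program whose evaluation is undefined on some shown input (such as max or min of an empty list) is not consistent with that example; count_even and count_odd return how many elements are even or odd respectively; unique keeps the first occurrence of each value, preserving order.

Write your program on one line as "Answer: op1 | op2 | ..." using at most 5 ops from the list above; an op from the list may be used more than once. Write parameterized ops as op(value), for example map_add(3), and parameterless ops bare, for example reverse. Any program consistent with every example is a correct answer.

drop(2) | sort_asc | filter_even | count_even

Check, running the answer program on each example:
  [15, 23, 26, -41, -23, 16, -27, 19] -> [26, -41, -23, 16, -27, 19] -> [-41, -27, -23, 16, 19, 26] -> [16, 26] -> 2
  [-31, -33, -17, 2, -4, -11, -18, 2, 48, -40] -> [-17, 2, -4, -11, -18, 2, 48, -40] -> [-40, -18, -17, -11, -4, 2, 2, 48] -> [-40, -18, -4, 2, 2, 48] -> 6
  [-1, 38, 42, -7, 9, -31, -46, 31, 34, 24] -> [42, -7, 9, -31, -46, 31, 34, 24] -> [-46, -31, -7, 9, 24, 31, 34, 42] -> [-46, 24, 34, 42] -> 4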